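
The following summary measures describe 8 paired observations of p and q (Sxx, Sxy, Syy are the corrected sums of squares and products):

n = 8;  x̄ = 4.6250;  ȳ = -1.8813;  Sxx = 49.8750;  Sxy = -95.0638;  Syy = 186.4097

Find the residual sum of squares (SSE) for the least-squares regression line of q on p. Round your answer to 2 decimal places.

b = Sxy/Sxx = -95.0638/49.875 = -1.906041
SSE = Syy − b·Sxy = 186.4097 − (-1.906041)·(-95.0638) = 5.214190

5.21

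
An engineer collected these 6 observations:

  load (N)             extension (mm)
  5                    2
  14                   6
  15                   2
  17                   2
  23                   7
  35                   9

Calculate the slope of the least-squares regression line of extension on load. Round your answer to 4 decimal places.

n = 6, Σx = 109, Σy = 28, Σxy = 634, Σx² = 2489
Sxx = Σx² − (Σx)²/n = 2489 − 1980.166667 = 508.833333
Sxy = Σxy − (Σx)(Σy)/n = 634 − 508.666667 = 125.333333
b = Sxy/Sxx = 125.333333/508.833333 = 0.246315

0.2463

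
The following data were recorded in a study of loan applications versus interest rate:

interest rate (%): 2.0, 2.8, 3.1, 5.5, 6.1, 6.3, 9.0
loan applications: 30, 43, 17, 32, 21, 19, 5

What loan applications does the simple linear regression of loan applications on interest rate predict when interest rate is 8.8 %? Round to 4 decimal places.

10.4311

n = 7, Σx = 34.8, Σy = 167, Σxy = 701.9, Σx² = 209.6
Sxx = Σx² − (Σx)²/n = 209.6 − 173.005714 = 36.594286
Sxy = Σxy − (Σx)(Σy)/n = 701.9 − 830.228571 = -128.328571
b = Sxy/Sxx = -128.328571/36.594286 = -3.506793
a = ȳ − b·x̄ = 23.857143 − (-3.506793)·4.971429 = 41.290912
ŷ(8.8) = a + b·8.8 = 41.290912 + (-3.506793)·8.8 = 10.431137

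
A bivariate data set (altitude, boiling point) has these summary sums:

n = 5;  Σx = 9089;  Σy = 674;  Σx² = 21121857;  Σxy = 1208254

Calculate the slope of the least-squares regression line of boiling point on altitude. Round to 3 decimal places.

Sxx = Σx² − (Σx)²/n = 21121857 − 16521984.2 = 4599872.8
Sxy = Σxy − (Σx)(Σy)/n = 1208254 − 1225197.2 = -16943.2
b = Sxy/Sxx = -16943.2/4599872.8 = -0.003683

-0.004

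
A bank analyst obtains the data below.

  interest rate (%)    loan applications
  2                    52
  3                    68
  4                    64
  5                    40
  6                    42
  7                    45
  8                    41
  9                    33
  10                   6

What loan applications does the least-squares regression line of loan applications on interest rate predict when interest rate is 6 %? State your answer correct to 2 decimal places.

n = 9, Σx = 54, Σy = 391, Σxy = 2016, Σx² = 384
Sxx = Σx² − (Σx)²/n = 384 − 324 = 60
Sxy = Σxy − (Σx)(Σy)/n = 2016 − 2346 = -330
b = Sxy/Sxx = -330/60 = -5.5
a = ȳ − b·x̄ = 43.444444 − (-5.5)·6 = 76.444444
ŷ(6) = a + b·6 = 76.444444 + (-5.5)·6 = 43.444444

43.44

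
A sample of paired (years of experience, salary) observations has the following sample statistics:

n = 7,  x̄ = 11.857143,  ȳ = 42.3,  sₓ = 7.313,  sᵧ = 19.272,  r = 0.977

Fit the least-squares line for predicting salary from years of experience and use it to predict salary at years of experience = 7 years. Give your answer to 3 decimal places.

b = r · sᵧ/sₓ = 0.977 · 19.272/7.313 = 2.574695
a = ȳ − b·x̄ = 42.3 − 2.574695·11.857143 = 11.771474
ŷ(7) = a + b·7 = 11.771474 + 2.574695·7 = 29.794339

29.794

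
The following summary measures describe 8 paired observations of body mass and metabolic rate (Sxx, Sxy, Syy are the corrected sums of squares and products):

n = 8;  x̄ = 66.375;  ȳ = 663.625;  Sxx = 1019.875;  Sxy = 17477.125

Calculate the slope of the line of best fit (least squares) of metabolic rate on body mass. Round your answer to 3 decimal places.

b = Sxy/Sxx = 17477.125/1019.875 = 17.136536

17.137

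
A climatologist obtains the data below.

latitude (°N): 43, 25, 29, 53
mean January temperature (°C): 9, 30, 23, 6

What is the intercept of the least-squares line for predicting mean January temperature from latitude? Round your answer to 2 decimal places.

n = 4, Σx = 150, Σy = 68, Σxy = 2122, Σx² = 6124
Sxx = Σx² − (Σx)²/n = 6124 − 5625 = 499
Sxy = Σxy − (Σx)(Σy)/n = 2122 − 2550 = -428
b = Sxy/Sxx = -428/499 = -0.857715
a = ȳ − b·x̄ = 17 − (-0.857715)·37.5 = 49.164329

49.16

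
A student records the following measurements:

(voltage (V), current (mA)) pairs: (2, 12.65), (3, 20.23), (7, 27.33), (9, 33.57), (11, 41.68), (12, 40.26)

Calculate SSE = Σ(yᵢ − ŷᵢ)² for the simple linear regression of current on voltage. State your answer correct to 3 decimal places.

n = 6, Σx = 44, Σy = 175.72, Σxy = 1521.03, Σx² = 408, Σy² = 5801.2392
Sxx = Σx² − (Σx)²/n = 408 − 322.666667 = 85.333333
Sxy = Σxy − (Σx)(Σy)/n = 1521.03 − 1288.613333 = 232.416667
Syy = Σy² − (Σy)²/n = 5801.2392 − 5146.253067 = 654.986133
b = Sxy/Sxx = 232.416667/85.333333 = 2.723633
SSE = Syy − b·Sxy = 654.986133 − 2.723633·232.416667 = 21.968474

21.968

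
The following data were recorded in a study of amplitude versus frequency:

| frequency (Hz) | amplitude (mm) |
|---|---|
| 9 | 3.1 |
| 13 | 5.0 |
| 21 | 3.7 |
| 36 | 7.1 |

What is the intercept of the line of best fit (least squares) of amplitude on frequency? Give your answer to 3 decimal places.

2.276

n = 4, Σx = 79, Σy = 18.9, Σxy = 426.2, Σx² = 1987
Sxx = Σx² − (Σx)²/n = 1987 − 1560.25 = 426.75
Sxy = Σxy − (Σx)(Σy)/n = 426.2 − 373.275 = 52.925
b = Sxy/Sxx = 52.925/426.75 = 0.124019
a = ȳ − b·x̄ = 4.725 − 0.124019·19.75 = 2.275630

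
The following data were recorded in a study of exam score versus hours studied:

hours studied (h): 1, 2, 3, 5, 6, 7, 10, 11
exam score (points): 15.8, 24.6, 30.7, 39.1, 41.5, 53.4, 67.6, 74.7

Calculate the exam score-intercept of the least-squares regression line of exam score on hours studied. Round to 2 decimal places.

n = 8, Σx = 45, Σy = 347.4, Σxy = 2473.1, Σx² = 345
Sxx = Σx² − (Σx)²/n = 345 − 253.125 = 91.875
Sxy = Σxy − (Σx)(Σy)/n = 2473.1 − 1954.125 = 518.975
b = Sxy/Sxx = 518.975/91.875 = 5.648707
a = ȳ − b·x̄ = 43.425 − 5.648707·5.625 = 11.651020

11.65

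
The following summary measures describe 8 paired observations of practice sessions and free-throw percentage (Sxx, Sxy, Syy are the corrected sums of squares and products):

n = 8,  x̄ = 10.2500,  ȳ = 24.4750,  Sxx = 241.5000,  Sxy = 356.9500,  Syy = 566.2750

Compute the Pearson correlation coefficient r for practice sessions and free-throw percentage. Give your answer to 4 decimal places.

0.9652

r = Sxy/√(Sxx·Syy) = 356.95/√(136755.4125) = 356.95/369.804560 = 0.965240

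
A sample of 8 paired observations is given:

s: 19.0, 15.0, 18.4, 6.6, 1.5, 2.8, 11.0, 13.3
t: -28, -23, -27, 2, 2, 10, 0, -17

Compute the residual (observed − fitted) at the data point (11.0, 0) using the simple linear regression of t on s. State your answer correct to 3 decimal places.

n = 8, Σx = 87.6, Σy = -81, Σxy = -1555.7, Σx² = 1276.1
Sxx = Σx² − (Σx)²/n = 1276.1 − 959.22 = 316.88
Sxy = Σxy − (Σx)(Σy)/n = -1555.7 − (-886.95) = -668.75
b = Sxy/Sxx = -668.75/316.88 = -2.110420
a = ȳ − b·x̄ = -10.125 − (-2.110420)·10.95 = 12.984103
ŷ(11.0) = 12.984103 + (-2.110420)·11 = -10.230521
residual = y − ŷ = 0 − (-10.230521) = 10.230521

10.231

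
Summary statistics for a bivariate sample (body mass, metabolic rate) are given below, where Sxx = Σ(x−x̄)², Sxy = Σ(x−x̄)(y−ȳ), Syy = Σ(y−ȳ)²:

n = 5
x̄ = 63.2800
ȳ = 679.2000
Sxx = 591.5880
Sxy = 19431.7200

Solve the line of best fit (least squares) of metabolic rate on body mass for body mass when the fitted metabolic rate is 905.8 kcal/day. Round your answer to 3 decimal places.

b = Sxy/Sxx = 19431.72/591.588 = 32.846711
a = ȳ − b·x̄ = 679.2 − 32.846711·63.28 = -1399.339865
Set a + b·x = 905.8: x = (905.8 − (-1399.339865)) / 32.846711 = 70.178712

70.179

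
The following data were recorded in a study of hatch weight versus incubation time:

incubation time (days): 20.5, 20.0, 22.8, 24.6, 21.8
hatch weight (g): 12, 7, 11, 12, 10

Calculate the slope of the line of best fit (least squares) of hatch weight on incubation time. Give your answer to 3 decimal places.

n = 5, Σx = 109.7, Σy = 52, Σxy = 1150, Σx² = 2420.49
Sxx = Σx² − (Σx)²/n = 2420.49 − 2406.818 = 13.672
Sxy = Σxy − (Σx)(Σy)/n = 1150 − 1140.88 = 9.12
b = Sxy/Sxx = 9.12/13.672 = 0.667057

0.667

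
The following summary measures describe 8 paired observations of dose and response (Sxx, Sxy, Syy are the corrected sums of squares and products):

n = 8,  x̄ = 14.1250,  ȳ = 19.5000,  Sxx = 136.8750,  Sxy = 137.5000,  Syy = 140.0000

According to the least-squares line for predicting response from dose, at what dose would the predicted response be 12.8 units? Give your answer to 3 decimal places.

7.455

b = Sxy/Sxx = 137.5/136.875 = 1.004566
a = ȳ − b·x̄ = 19.5 − 1.004566·14.125 = 5.310502
Set a + b·x = 12.8: x = (12.8 − 5.310502) / 1.004566 = 7.455455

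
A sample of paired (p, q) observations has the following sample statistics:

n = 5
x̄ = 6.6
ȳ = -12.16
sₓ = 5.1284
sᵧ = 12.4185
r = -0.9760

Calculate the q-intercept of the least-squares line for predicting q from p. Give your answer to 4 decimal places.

3.4384

b = r · sᵧ/sₓ = -0.976 · 12.4185/5.1284 = -2.363399
a = ȳ − b·x̄ = -12.16 − (-2.363399)·6.6 = 3.438434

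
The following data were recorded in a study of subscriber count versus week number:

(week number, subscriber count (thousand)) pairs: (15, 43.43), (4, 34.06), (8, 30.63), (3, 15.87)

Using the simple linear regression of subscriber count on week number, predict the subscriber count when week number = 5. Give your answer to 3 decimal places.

26.772

n = 4, Σx = 30, Σy = 123.99, Σxy = 1080.34, Σx² = 314
Sxx = Σx² − (Σx)²/n = 314 − 225 = 89
Sxy = Σxy − (Σx)(Σy)/n = 1080.34 − 929.925 = 150.415
b = Sxy/Sxx = 150.415/89 = 1.690056
a = ȳ − b·x̄ = 30.9975 − 1.690056·7.5 = 18.322079
ŷ(5) = a + b·5 = 18.322079 + 1.690056·5 = 26.772360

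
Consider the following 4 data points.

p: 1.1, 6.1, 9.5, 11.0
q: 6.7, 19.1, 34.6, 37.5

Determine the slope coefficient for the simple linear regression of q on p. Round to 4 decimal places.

3.2348

n = 4, Σx = 27.7, Σy = 97.9, Σxy = 865.08, Σx² = 249.67
Sxx = Σx² − (Σx)²/n = 249.67 − 191.8225 = 57.8475
Sxy = Σxy − (Σx)(Σy)/n = 865.08 − 677.9575 = 187.1225
b = Sxy/Sxx = 187.1225/57.8475 = 3.234755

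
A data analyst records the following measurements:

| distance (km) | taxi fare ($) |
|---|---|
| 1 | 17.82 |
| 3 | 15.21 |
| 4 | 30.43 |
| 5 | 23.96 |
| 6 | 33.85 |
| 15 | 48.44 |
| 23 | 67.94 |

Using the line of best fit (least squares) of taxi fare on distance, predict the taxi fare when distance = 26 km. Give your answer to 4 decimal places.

n = 7, Σx = 57, Σy = 237.65, Σxy = 2797.29, Σx² = 841
Sxx = Σx² − (Σx)²/n = 841 − 464.142857 = 376.857143
Sxy = Σxy − (Σx)(Σy)/n = 2797.29 − 1935.15 = 862.14
b = Sxy/Sxx = 862.14/376.857143 = 2.287710
a = ȳ − b·x̄ = 33.95 − 2.287710·8.142857 = 15.321501
ŷ(26) = a + b·26 = 15.321501 + 2.287710·26 = 74.801971

74.8020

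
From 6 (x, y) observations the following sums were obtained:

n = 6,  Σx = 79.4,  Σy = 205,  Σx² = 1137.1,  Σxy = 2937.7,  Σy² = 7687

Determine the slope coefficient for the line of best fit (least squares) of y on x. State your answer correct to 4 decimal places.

Sxx = Σx² − (Σx)²/n = 1137.1 − 1050.726667 = 86.373333
Sxy = Σxy − (Σx)(Σy)/n = 2937.7 − 2712.833333 = 224.866667
b = Sxy/Sxx = 224.866667/86.373333 = 2.603427

2.6034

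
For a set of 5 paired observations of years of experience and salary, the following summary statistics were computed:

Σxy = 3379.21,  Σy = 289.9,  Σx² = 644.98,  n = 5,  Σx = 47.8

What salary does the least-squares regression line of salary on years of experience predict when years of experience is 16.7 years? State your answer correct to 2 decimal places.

Sxx = Σx² − (Σx)²/n = 644.98 − 456.968 = 188.012
Sxy = Σxy − (Σx)(Σy)/n = 3379.21 − 2771.444 = 607.766
b = Sxy/Sxx = 607.766/188.012 = 3.232592
a = ȳ − b·x̄ = 57.98 − 3.232592·9.56 = 27.076425
ŷ(16.7) = a + b·16.7 = 27.076425 + 3.232592·16.7 = 81.060704

81.06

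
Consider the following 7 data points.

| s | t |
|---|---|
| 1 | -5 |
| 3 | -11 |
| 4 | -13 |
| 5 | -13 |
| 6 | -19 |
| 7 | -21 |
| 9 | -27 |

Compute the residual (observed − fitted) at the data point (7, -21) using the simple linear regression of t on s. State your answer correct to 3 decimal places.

0.000

n = 7, Σx = 35, Σy = -109, Σxy = -659, Σx² = 217
Sxx = Σx² − (Σx)²/n = 217 − 175 = 42
Sxy = Σxy − (Σx)(Σy)/n = -659 − (-545) = -114
b = Sxy/Sxx = -114/42 = -2.714286
a = ȳ − b·x̄ = -15.571429 − (-2.714286)·5 = -2
ŷ(7) = -2 + (-2.714286)·7 = -21
residual = y − ŷ = -21 − (-21) = 0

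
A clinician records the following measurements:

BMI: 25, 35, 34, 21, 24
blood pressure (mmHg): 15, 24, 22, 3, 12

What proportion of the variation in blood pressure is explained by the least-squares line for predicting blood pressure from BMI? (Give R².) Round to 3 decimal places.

0.901

n = 5, Σx = 139, Σy = 76, Σxy = 2314, Σx² = 4023, Σy² = 1438
Sxx = Σx² − (Σx)²/n = 4023 − 3864.2 = 158.8
Sxy = Σxy − (Σx)(Σy)/n = 2314 − 2112.8 = 201.2
Syy = Σy² − (Σy)²/n = 1438 − 1155.2 = 282.8
R² = Sxy²/(Sxx·Syy) = (201.2)²/(158.8·282.8) = 0.901418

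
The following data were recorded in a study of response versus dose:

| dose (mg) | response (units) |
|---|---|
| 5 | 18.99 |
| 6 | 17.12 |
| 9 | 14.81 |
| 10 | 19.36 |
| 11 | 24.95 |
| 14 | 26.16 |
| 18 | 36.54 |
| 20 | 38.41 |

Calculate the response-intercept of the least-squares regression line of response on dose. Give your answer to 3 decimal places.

6.765

n = 8, Σx = 93, Σy = 196.34, Σxy = 2591.17, Σx² = 1283
Sxx = Σx² − (Σx)²/n = 1283 − 1081.125 = 201.875
Sxy = Σxy − (Σx)(Σy)/n = 2591.17 − 2282.4525 = 308.7175
b = Sxy/Sxx = 308.7175/201.875 = 1.529251
a = ȳ − b·x̄ = 24.5425 − 1.529251·11.625 = 6.764960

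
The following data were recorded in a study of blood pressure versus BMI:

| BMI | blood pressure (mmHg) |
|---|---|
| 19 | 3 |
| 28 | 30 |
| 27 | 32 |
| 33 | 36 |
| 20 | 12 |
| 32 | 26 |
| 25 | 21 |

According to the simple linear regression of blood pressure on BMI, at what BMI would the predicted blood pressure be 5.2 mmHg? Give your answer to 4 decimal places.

n = 7, Σx = 184, Σy = 160, Σxy = 4546, Σx² = 5012
Sxx = Σx² − (Σx)²/n = 5012 − 4836.571429 = 175.428571
Sxy = Σxy − (Σx)(Σy)/n = 4546 − 4205.714286 = 340.285714
b = Sxy/Sxx = 340.285714/175.428571 = 1.939739
a = ȳ − b·x̄ = 22.857143 − 1.939739·26.285714 = -28.130293
Set a + b·x = 5.2: x = (5.2 − (-28.130293)) / 1.939739 = 17.182872

17.1829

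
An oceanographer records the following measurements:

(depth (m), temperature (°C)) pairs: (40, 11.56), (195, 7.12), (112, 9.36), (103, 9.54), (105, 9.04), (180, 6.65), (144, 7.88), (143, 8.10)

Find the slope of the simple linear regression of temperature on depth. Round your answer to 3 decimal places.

n = 8, Σx = 1022, Σy = 69.25, Σxy = 8320.96, Σx² = 147388
Sxx = Σx² − (Σx)²/n = 147388 − 130560.5 = 16827.5
Sxy = Σxy − (Σx)(Σy)/n = 8320.96 − 8846.6875 = -525.7275
b = Sxy/Sxx = -525.7275/16827.5 = -0.031242

-0.031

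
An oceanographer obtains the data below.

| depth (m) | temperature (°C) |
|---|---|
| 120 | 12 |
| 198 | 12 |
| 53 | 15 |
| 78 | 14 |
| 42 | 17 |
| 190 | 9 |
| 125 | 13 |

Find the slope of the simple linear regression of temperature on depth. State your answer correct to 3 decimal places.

-0.036

n = 7, Σx = 806, Σy = 92, Σxy = 9752, Σx² = 115986
Sxx = Σx² − (Σx)²/n = 115986 − 92805.142857 = 23180.857143
Sxy = Σxy − (Σx)(Σy)/n = 9752 − 10593.142857 = -841.142857
b = Sxy/Sxx = -841.142857/23180.857143 = -0.036286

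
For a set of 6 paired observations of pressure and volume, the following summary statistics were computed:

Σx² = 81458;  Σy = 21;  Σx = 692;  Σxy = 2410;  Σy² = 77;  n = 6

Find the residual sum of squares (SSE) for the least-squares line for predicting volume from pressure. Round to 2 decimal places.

3.41

Sxx = Σx² − (Σx)²/n = 81458 − 79810.666667 = 1647.333333
Sxy = Σxy − (Σx)(Σy)/n = 2410 − 2422 = -12
Syy = Σy² − (Σy)²/n = 77 − 73.5 = 3.5
b = Sxy/Sxx = -12/1647.333333 = -0.007285
SSE = Syy − b·Sxy = 3.5 − (-0.007285)·(-12) = 3.412586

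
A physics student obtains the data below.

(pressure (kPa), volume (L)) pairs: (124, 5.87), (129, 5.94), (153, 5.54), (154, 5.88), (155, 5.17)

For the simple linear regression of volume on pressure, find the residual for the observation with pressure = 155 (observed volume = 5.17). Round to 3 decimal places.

n = 5, Σx = 715, Σy = 28.4, Σxy = 4048.63, Σx² = 103167
Sxx = Σx² − (Σx)²/n = 103167 − 102245 = 922
Sxy = Σxy − (Σx)(Σy)/n = 4048.63 − 4061.2 = -12.57
b = Sxy/Sxx = -12.57/922 = -0.013633
a = ȳ − b·x̄ = 5.68 − (-0.013633)·143 = 7.629577
ŷ(155) = 7.629577 + (-0.013633)·155 = 5.516399
residual = y − ŷ = 5.17 − 5.516399 = -0.346399

-0.346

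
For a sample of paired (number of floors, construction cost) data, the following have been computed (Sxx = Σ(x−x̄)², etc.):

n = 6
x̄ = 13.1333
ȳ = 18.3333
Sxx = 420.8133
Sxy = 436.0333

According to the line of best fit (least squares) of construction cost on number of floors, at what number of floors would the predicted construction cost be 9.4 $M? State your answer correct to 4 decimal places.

4.5118

b = Sxy/Sxx = 436.0333/420.8133 = 1.036168
a = ȳ − b·x̄ = 18.3333 − 1.036168·13.1333 = 4.724994
Set a + b·x = 9.4: x = (9.4 − 4.724994) / 1.036168 = 4.511822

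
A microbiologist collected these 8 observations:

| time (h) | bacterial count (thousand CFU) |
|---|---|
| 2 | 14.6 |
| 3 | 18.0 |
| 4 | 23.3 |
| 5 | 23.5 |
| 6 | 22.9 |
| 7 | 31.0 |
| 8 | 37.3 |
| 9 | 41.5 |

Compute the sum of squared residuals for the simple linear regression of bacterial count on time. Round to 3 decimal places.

45.846

n = 8, Σx = 44, Σy = 212.1, Σxy = 1320.2, Σx² = 284, Σy² = 6231.25
Sxx = Σx² − (Σx)²/n = 284 − 242 = 42
Sxy = Σxy − (Σx)(Σy)/n = 1320.2 − 1166.55 = 153.65
Syy = Σy² − (Σy)²/n = 6231.25 − 5623.30125 = 607.94875
b = Sxy/Sxx = 153.65/42 = 3.658333
SSE = Syy − b·Sxy = 607.94875 − 3.658333·153.65 = 45.845833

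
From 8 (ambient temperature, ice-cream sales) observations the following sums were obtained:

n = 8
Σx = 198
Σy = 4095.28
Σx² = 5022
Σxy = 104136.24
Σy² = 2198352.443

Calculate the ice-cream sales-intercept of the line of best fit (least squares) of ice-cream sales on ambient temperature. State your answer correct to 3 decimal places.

Sxx = Σx² − (Σx)²/n = 5022 − 4900.5 = 121.5
Sxy = Σxy − (Σx)(Σy)/n = 104136.24 − 101358.18 = 2778.06
b = Sxy/Sxx = 2778.06/121.5 = 22.864691
a = ȳ − b·x̄ = 511.91 − 22.864691·24.75 = -53.991111

-53.991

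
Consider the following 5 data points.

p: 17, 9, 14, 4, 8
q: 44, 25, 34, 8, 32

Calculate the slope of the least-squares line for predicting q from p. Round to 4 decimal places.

2.3745

n = 5, Σx = 52, Σy = 143, Σxy = 1737, Σx² = 646
Sxx = Σx² − (Σx)²/n = 646 − 540.8 = 105.2
Sxy = Σxy − (Σx)(Σy)/n = 1737 − 1487.2 = 249.8
b = Sxy/Sxx = 249.8/105.2 = 2.374525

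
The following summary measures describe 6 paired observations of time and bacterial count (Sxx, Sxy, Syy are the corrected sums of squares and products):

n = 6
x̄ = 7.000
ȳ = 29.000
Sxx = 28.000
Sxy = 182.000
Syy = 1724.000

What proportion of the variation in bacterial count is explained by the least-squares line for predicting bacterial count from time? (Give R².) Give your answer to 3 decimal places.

R² = Sxy²/(Sxx·Syy) = (182)²/(28·1724) = 0.686195

0.686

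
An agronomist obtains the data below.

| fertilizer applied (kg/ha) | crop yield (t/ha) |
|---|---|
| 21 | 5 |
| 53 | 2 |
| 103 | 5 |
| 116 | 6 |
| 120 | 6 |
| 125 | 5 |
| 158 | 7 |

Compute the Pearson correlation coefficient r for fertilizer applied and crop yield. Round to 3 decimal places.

0.665

n = 7, Σx = 696, Σy = 36, Σxy = 3873, Σx² = 82304, Σy² = 200
Sxx = Σx² − (Σx)²/n = 82304 − 69202.285714 = 13101.714286
Sxy = Σxy − (Σx)(Σy)/n = 3873 − 3579.428571 = 293.571429
Syy = Σy² − (Σy)²/n = 200 − 185.142857 = 14.857143
r = Sxy/√(Sxx·Syy) = 293.571429/√(194654.040816) = 293.571429/441.196148 = 0.665399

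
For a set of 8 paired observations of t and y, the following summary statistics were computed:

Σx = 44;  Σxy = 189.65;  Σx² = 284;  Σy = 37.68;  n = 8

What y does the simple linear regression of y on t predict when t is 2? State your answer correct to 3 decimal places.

6.176

Sxx = Σx² − (Σx)²/n = 284 − 242 = 42
Sxy = Σxy − (Σx)(Σy)/n = 189.65 − 207.24 = -17.59
b = Sxy/Sxx = -17.59/42 = -0.418810
a = ȳ − b·x̄ = 4.71 − (-0.418810)·5.5 = 7.013452
ŷ(2) = a + b·2 = 7.013452 + (-0.418810)·2 = 6.175833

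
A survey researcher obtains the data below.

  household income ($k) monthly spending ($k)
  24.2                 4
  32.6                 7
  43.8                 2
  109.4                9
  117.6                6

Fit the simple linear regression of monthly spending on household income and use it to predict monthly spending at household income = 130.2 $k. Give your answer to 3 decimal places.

n = 5, Σx = 327.6, Σy = 28, Σxy = 2102.8, Σx² = 29364.96
Sxx = Σx² − (Σx)²/n = 29364.96 − 21464.352 = 7900.608
Sxy = Σxy − (Σx)(Σy)/n = 2102.8 − 1834.56 = 268.24
b = Sxy/Sxx = 268.24/7900.608 = 0.033952
a = ȳ − b·x̄ = 5.6 − 0.033952·65.52 = 3.375477
ŷ(130.2) = a + b·130.2 = 3.375477 + 0.033952·130.2 = 7.796004

7.796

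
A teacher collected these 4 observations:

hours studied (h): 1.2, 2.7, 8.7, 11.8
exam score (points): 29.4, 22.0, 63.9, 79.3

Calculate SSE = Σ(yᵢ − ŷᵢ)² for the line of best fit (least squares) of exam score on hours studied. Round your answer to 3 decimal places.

121.889

n = 4, Σx = 24.4, Σy = 194.6, Σxy = 1586.35, Σx² = 223.66, Σy² = 11720.06
Sxx = Σx² − (Σx)²/n = 223.66 − 148.84 = 74.82
Sxy = Σxy − (Σx)(Σy)/n = 1586.35 − 1187.06 = 399.29
Syy = Σy² − (Σy)²/n = 11720.06 − 9467.29 = 2252.77
b = Sxy/Sxx = 399.29/74.82 = 5.336675
SSE = Syy − b·Sxy = 2252.77 − 5.336675·399.29 = 121.889165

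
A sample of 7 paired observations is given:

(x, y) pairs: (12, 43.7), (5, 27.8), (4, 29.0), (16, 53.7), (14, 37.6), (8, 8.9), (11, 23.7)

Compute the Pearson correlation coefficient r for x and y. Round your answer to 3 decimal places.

n = 7, Σx = 70, Σy = 224.4, Σxy = 2496.9, Σx² = 822, Σy² = 8461.88
Sxx = Σx² − (Σx)²/n = 822 − 700 = 122
Sxy = Σxy − (Σx)(Σy)/n = 2496.9 − 2244 = 252.9
Syy = Σy² − (Σy)²/n = 8461.88 − 7193.622857 = 1268.257143
r = Sxy/√(Sxx·Syy) = 252.9/√(154727.371429) = 252.9/393.354003 = 0.642932

0.643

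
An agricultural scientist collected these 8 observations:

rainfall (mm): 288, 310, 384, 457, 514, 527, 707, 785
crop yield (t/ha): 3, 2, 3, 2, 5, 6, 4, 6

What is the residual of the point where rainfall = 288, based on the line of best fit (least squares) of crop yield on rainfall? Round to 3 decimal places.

0.471

n = 8, Σx = 3972, Σy = 31, Σxy = 16820, Σx² = 2193348
Sxx = Σx² − (Σx)²/n = 2193348 − 1972098 = 221250
Sxy = Σxy − (Σx)(Σy)/n = 16820 − 15391.5 = 1428.5
b = Sxy/Sxx = 1428.5/221250 = 0.006456
a = ȳ − b·x̄ = 3.875 − 0.006456·496.5 = 0.669349
ŷ(288) = 0.669349 + 0.006456·288 = 2.528820
residual = y − ŷ = 3 − 2.528820 = 0.471180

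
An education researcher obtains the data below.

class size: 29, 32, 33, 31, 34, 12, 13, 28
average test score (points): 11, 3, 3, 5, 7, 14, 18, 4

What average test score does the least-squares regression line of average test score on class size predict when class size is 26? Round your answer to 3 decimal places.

8.399

n = 8, Σx = 212, Σy = 65, Σxy = 1421, Σx² = 6168
Sxx = Σx² − (Σx)²/n = 6168 − 5618 = 550
Sxy = Σxy − (Σx)(Σy)/n = 1421 − 1722.5 = -301.5
b = Sxy/Sxx = -301.5/550 = -0.548182
a = ȳ − b·x̄ = 8.125 − (-0.548182)·26.5 = 22.651818
ŷ(26) = a + b·26 = 22.651818 + (-0.548182)·26 = 8.399091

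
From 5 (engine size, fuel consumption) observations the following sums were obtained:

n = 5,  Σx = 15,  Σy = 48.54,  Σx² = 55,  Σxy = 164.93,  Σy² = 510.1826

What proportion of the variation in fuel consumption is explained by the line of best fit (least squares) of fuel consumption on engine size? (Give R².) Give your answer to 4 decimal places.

0.9572

Sxx = Σx² − (Σx)²/n = 55 − 45 = 10
Sxy = Σxy − (Σx)(Σy)/n = 164.93 − 145.62 = 19.31
Syy = Σy² − (Σy)²/n = 510.1826 − 471.22632 = 38.95628
R² = Sxy²/(Sxx·Syy) = (19.31)²/(10·38.95628) = 0.957166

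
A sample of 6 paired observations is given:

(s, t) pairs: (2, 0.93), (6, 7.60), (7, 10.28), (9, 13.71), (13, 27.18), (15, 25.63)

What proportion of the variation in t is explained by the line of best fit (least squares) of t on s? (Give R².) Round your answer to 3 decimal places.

0.960

n = 6, Σx = 52, Σy = 85.33, Σxy = 980.6, Σx² = 564, Σy² = 1747.9167
Sxx = Σx² − (Σx)²/n = 564 − 450.666667 = 113.333333
Sxy = Σxy − (Σx)(Σy)/n = 980.6 − 739.526667 = 241.073333
Syy = Σy² − (Σy)²/n = 1747.9167 − 1213.534817 = 534.381883
R² = Sxy²/(Sxx·Syy) = (241.073333)²/(113.333333·534.381883) = 0.959597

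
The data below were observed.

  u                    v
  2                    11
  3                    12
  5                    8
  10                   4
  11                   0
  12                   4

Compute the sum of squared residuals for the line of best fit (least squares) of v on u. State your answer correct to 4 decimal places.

n = 6, Σx = 43, Σy = 39, Σxy = 186, Σx² = 403, Σy² = 361
Sxx = Σx² − (Σx)²/n = 403 − 308.166667 = 94.833333
Sxy = Σxy − (Σx)(Σy)/n = 186 − 279.5 = -93.5
Syy = Σy² − (Σy)²/n = 361 − 253.5 = 107.5
b = Sxy/Sxx = -93.5/94.833333 = -0.985940
SSE = Syy − b·Sxy = 107.5 − (-0.985940)·(-93.5) = 15.314587

15.3146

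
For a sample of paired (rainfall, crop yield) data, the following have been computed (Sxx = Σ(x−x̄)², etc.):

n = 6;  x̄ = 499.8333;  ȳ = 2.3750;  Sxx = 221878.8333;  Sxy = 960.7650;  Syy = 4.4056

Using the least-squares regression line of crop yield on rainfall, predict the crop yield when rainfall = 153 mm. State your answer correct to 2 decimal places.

b = Sxy/Sxx = 960.765/221878.8333 = 0.004330
a = ȳ − b·x̄ = 2.375 − 0.004330·499.8333 = 0.210655
ŷ(153) = a + b·153 = 0.210655 + 0.004330·153 = 0.873165

0.87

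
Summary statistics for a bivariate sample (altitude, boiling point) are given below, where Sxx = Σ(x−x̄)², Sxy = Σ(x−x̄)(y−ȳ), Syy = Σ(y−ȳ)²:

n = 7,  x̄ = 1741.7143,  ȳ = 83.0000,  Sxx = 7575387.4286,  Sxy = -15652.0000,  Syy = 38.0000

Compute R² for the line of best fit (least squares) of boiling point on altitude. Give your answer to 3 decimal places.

0.851

R² = Sxy²/(Sxx·Syy) = (-15652)²/(7575387.4286·38) = 0.851042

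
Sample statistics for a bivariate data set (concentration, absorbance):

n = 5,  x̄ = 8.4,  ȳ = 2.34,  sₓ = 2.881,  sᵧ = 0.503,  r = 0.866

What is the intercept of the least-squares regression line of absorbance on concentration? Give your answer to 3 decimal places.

1.070

b = r · sᵧ/sₓ = 0.866 · 0.503/2.881 = 0.151197
a = ȳ − b·x̄ = 2.34 − 0.151197·8.4 = 1.069947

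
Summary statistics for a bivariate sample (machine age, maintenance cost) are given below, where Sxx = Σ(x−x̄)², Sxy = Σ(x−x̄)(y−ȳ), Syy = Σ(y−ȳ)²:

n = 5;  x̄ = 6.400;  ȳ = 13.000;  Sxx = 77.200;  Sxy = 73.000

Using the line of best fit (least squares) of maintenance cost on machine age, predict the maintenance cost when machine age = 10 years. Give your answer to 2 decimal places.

b = Sxy/Sxx = 73/77.2 = 0.945596
a = ȳ − b·x̄ = 13 − 0.945596·6.4 = 6.948187
ŷ(10) = a + b·10 = 6.948187 + 0.945596·10 = 16.404145

16.40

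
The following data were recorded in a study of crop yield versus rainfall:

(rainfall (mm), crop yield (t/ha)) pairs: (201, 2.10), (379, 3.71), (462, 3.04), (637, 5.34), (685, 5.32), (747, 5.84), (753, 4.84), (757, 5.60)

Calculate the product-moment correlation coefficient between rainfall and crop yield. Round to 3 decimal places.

0.935

n = 8, Σx = 4621, Σy = 35.79, Σxy = 22524.65, Σx² = 2970547, Σy² = 173.1249
Sxx = Σx² − (Σx)²/n = 2970547 − 2669205.125 = 301341.875
Sxy = Σxy − (Σx)(Σy)/n = 22524.65 − 20673.19875 = 1851.45125
Syy = Σy² − (Σy)²/n = 173.1249 − 160.115512 = 13.009388
r = Sxy/√(Sxx·Syy) = 1851.45125/√(3920273.221852) = 1851.45125/1979.967985 = 0.935092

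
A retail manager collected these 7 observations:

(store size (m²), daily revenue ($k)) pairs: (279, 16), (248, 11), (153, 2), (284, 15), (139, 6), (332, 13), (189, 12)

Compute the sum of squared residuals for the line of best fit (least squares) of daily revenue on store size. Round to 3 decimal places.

52.576

n = 7, Σx = 1624, Σy = 75, Σxy = 19176, Σx² = 408676, Σy² = 955
Sxx = Σx² − (Σx)²/n = 408676 − 376768 = 31908
Sxy = Σxy − (Σx)(Σy)/n = 19176 − 17400 = 1776
Syy = Σy² − (Σy)²/n = 955 − 803.571429 = 151.428571
b = Sxy/Sxx = 1776/31908 = 0.055660
SSE = Syy − b·Sxy = 151.428571 − 0.055660·1776 = 52.576371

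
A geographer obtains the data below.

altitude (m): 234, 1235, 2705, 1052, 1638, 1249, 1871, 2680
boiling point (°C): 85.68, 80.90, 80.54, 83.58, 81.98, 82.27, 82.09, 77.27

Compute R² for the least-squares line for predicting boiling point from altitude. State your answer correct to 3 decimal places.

n = 8, Σx = 12664, Σy = 654.31, Σxy = 1023459.94, Σx² = 24929796, Σy² = 53556.6747
Sxx = Σx² − (Σx)²/n = 24929796 − 20047112 = 4882684
Sxy = Σxy − (Σx)(Σy)/n = 1023459.94 − 1035772.73 = -12312.79
Syy = Σy² − (Σy)²/n = 53556.6747 − 53515.197013 = 41.477688
R² = Sxy²/(Sxx·Syy) = (-12312.79)²/(4882684·41.477688) = 0.748583

0.749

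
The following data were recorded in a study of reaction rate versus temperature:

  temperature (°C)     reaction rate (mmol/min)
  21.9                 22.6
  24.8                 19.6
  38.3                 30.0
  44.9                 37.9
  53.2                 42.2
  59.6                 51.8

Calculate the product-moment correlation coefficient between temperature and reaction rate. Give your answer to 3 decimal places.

n = 6, Σx = 242.7, Σy = 204.1, Σxy = 9164.05, Σx² = 10959.95, Σy² = 7695.41
Sxx = Σx² − (Σx)²/n = 10959.95 − 9817.215 = 1142.735
Sxy = Σxy − (Σx)(Σy)/n = 9164.05 − 8255.845 = 908.205
Syy = Σy² − (Σy)²/n = 7695.41 − 6942.801667 = 752.608333
r = Sxy/√(Sxx·Syy) = 908.205/√(860031.883792) = 908.205/927.379040 = 0.979324

0.979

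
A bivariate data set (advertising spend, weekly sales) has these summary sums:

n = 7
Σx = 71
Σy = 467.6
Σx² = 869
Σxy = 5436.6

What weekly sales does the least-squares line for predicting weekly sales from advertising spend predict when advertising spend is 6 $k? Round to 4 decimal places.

47.4908

Sxx = Σx² − (Σx)²/n = 869 − 720.142857 = 148.857143
Sxy = Σxy − (Σx)(Σy)/n = 5436.6 − 4742.8 = 693.8
b = Sxy/Sxx = 693.8/148.857143 = 4.660845
a = ȳ − b·x̄ = 66.8 − 4.660845·10.142857 = 19.525720
ŷ(6) = a + b·6 = 19.525720 + 4.660845·6 = 47.490787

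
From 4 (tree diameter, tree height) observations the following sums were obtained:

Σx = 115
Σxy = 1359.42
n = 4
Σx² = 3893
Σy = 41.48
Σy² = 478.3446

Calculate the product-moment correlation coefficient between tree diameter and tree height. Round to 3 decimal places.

0.992

Sxx = Σx² − (Σx)²/n = 3893 − 3306.25 = 586.75
Sxy = Σxy − (Σx)(Σy)/n = 1359.42 − 1192.55 = 166.87
Syy = Σy² − (Σy)²/n = 478.3446 − 430.1476 = 48.197
r = Sxy/√(Sxx·Syy) = 166.87/√(28279.58975) = 166.87/168.165364 = 0.992297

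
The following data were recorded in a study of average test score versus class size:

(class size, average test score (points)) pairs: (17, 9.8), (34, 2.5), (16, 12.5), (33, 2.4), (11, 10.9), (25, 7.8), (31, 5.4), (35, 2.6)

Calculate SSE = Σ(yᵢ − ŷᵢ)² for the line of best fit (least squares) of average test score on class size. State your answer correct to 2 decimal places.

10.55

n = 8, Σx = 202, Σy = 53.9, Σxy = 1104.1, Σx² = 5722, Σy² = 479.87
Sxx = Σx² − (Σx)²/n = 5722 − 5100.5 = 621.5
Sxy = Σxy − (Σx)(Σy)/n = 1104.1 − 1360.975 = -256.875
Syy = Σy² − (Σy)²/n = 479.87 − 363.15125 = 116.71875
b = Sxy/Sxx = -256.875/621.5 = -0.413315
SSE = Syy − b·Sxy = 116.71875 − (-0.413315)·(-256.875) = 10.548572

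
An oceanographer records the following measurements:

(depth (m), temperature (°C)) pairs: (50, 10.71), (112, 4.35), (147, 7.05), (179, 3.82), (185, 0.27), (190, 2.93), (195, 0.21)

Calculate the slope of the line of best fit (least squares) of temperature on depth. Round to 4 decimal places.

-0.0609

n = 7, Σx = 1058, Σy = 29.34, Σxy = 3390.43, Σx² = 177044
Sxx = Σx² − (Σx)²/n = 177044 − 159909.142857 = 17134.857143
Sxy = Σxy − (Σx)(Σy)/n = 3390.43 − 4434.531429 = -1044.101429
b = Sxy/Sxx = -1044.101429/17134.857143 = -0.060934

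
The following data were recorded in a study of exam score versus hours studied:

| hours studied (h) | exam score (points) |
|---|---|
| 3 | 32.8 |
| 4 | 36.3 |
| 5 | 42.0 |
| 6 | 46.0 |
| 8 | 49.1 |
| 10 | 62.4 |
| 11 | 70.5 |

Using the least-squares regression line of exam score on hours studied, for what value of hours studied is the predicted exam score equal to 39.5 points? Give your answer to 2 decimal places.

n = 7, Σx = 47, Σy = 339.1, Σxy = 2521.9, Σx² = 371
Sxx = Σx² − (Σx)²/n = 371 − 315.571429 = 55.428571
Sxy = Σxy − (Σx)(Σy)/n = 2521.9 − 2276.814286 = 245.085714
b = Sxy/Sxx = 245.085714/55.428571 = 4.421649
a = ȳ − b·x̄ = 48.442857 − 4.421649·6.714286 = 18.754639
Set a + b·x = 39.5: x = (39.5 − 18.754639) / 4.421649 = 4.691770

4.69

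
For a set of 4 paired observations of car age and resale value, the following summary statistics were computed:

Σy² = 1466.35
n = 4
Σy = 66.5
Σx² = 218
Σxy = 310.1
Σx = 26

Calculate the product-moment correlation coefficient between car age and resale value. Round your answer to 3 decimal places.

Sxx = Σx² − (Σx)²/n = 218 − 169 = 49
Sxy = Σxy − (Σx)(Σy)/n = 310.1 − 432.25 = -122.15
Syy = Σy² − (Σy)²/n = 1466.35 − 1105.5625 = 360.7875
r = Sxy/√(Sxx·Syy) = -122.15/√(17678.5875) = -122.15/132.960850 = -0.918691

-0.919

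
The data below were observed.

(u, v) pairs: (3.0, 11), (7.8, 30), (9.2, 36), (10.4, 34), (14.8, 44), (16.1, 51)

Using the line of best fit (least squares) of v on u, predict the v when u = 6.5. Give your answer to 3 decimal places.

23.973

n = 6, Σx = 61.3, Σy = 206, Σxy = 2424.1, Σx² = 740.89
Sxx = Σx² − (Σx)²/n = 740.89 − 626.281667 = 114.608333
Sxy = Σxy − (Σx)(Σy)/n = 2424.1 − 2104.633333 = 319.466667
b = Sxy/Sxx = 319.466667/114.608333 = 2.787465
a = ȳ − b·x̄ = 34.333333 − 2.787465·10.216667 = 5.854737
ŷ(6.5) = a + b·6.5 = 5.854737 + 2.787465·6.5 = 23.973257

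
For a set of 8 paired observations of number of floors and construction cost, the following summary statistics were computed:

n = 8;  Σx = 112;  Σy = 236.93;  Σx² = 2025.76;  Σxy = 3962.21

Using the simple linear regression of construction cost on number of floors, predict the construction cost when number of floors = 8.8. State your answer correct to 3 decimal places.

22.287

Sxx = Σx² − (Σx)²/n = 2025.76 − 1568 = 457.76
Sxy = Σxy − (Σx)(Σy)/n = 3962.21 − 3317.02 = 645.19
b = Sxy/Sxx = 645.19/457.76 = 1.409450
a = ȳ − b·x̄ = 29.61625 − 1.409450·14 = 9.883945
ŷ(8.8) = a + b·8.8 = 9.883945 + 1.409450·8.8 = 22.287108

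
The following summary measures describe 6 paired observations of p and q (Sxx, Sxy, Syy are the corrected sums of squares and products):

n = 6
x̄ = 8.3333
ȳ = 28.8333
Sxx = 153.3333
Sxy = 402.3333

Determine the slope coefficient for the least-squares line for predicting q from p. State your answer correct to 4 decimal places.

2.6239

b = Sxy/Sxx = 402.3333/153.3333 = 2.623913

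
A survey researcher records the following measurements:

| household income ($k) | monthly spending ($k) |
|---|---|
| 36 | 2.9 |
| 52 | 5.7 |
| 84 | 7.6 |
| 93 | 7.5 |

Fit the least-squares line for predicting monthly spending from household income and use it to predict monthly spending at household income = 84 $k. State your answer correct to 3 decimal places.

n = 4, Σx = 265, Σy = 23.7, Σxy = 1736.7, Σx² = 19705
Sxx = Σx² − (Σx)²/n = 19705 − 17556.25 = 2148.75
Sxy = Σxy − (Σx)(Σy)/n = 1736.7 − 1570.125 = 166.575
b = Sxy/Sxx = 166.575/2148.75 = 0.077522
a = ȳ − b·x̄ = 5.925 − 0.077522·66.25 = 0.789180
ŷ(84) = a + b·84 = 0.789180 + 0.077522·84 = 7.301012

7.301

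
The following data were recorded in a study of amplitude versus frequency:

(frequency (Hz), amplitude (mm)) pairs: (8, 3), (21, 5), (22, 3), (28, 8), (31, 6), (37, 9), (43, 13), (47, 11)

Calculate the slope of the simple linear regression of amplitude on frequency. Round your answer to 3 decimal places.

0.259

n = 8, Σx = 237, Σy = 58, Σxy = 2014, Σx² = 8161
Sxx = Σx² − (Σx)²/n = 8161 − 7021.125 = 1139.875
Sxy = Σxy − (Σx)(Σy)/n = 2014 − 1718.25 = 295.75
b = Sxy/Sxx = 295.75/1139.875 = 0.259458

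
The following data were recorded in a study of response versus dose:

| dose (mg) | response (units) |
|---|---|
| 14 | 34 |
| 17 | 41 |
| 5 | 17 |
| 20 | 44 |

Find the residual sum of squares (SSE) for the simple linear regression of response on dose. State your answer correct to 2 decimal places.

n = 4, Σx = 56, Σy = 136, Σxy = 2138, Σx² = 910, Σy² = 5062
Sxx = Σx² − (Σx)²/n = 910 − 784 = 126
Sxy = Σxy − (Σx)(Σy)/n = 2138 − 1904 = 234
Syy = Σy² − (Σy)²/n = 5062 − 4624 = 438
b = Sxy/Sxx = 234/126 = 1.857143
SSE = Syy − b·Sxy = 438 − 1.857143·234 = 3.428571

3.43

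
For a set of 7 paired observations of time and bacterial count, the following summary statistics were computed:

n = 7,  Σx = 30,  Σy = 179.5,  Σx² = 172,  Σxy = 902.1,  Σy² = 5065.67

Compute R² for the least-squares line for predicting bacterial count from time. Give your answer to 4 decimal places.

0.8777

Sxx = Σx² − (Σx)²/n = 172 − 128.571429 = 43.428571
Sxy = Σxy − (Σx)(Σy)/n = 902.1 − 769.285714 = 132.814286
Syy = Σy² − (Σy)²/n = 5065.67 − 4602.892857 = 462.777143
R² = Sxy²/(Sxx·Syy) = (132.814286)²/(43.428571·462.777143) = 0.877692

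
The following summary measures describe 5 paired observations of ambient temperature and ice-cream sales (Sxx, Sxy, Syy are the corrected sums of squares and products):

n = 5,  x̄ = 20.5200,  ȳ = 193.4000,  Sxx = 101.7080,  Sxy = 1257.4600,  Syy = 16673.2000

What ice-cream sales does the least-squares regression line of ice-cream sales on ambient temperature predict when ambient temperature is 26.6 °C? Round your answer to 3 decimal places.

268.570

b = Sxy/Sxx = 1257.46/101.708 = 12.363433
a = ȳ − b·x̄ = 193.4 − 12.363433·20.52 = -60.297636
ŷ(26.6) = a + b·26.6 = -60.297636 + 12.363433·26.6 = 268.569670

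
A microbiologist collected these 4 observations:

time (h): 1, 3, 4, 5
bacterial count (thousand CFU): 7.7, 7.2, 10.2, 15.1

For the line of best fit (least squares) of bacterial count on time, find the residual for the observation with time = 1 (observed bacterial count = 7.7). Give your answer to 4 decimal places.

1.4943

n = 4, Σx = 13, Σy = 40.2, Σxy = 145.6, Σx² = 51
Sxx = Σx² − (Σx)²/n = 51 − 42.25 = 8.75
Sxy = Σxy − (Σx)(Σy)/n = 145.6 − 130.65 = 14.95
b = Sxy/Sxx = 14.95/8.75 = 1.708571
a = ȳ − b·x̄ = 10.05 − 1.708571·3.25 = 4.497143
ŷ(1) = 4.497143 + 1.708571·1 = 6.205714
residual = y − ŷ = 7.7 − 6.205714 = 1.494286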